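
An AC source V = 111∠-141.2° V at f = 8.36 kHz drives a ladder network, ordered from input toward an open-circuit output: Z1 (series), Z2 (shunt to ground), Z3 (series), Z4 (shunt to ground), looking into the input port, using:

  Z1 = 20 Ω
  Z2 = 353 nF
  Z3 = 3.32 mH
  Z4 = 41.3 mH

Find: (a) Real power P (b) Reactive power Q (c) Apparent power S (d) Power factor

Step 1 — Angular frequency: ω = 2π·f = 2π·8360 = 5.253e+04 rad/s.
Step 2 — Component impedances:
  Z1: Z = R = 20 Ω
  Z2: Z = 1/(jωC) = -j/(ω·C) = 0 - j53.93 Ω
  Z3: Z = jωL = j·5.253e+04·0.00332 = 0 + j174.4 Ω
  Z4: Z = jωL = j·5.253e+04·0.0413 = 0 + j2169 Ω
Step 3 — Ladder network (open output): work backward from the far end, alternating series and parallel combinations. Z_in = 20 - j55.2 Ω = 58.71∠-70.1° Ω.
Step 4 — Source phasor: V = 111∠-141.2° V = -86.51 - j69.55 V.
Step 5 — Current: I = V / Z = 0.6119 - j1.789 A = 1.891∠-71.1° A.
Step 6 — Complex power: S = V·I* = 71.48 - j197.3 VA.
Step 7 — Real power: P = Re(S) = 71.48 W.
Step 8 — Reactive power: Q = Im(S) = -197.3 VAR.
Step 9 — Apparent power: |S| = 209.9 VA.
Step 10 — Power factor: PF = P/|S| = 0.3406 (leading).

(a) P = 71.48 W  (b) Q = -197.3 VAR  (c) S = 209.9 VA  (d) PF = 0.3406 (leading)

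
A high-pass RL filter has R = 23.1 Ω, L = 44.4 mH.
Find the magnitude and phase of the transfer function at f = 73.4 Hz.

Step 1 — Angular frequency: ω = 2π·73.4 = 461.2 rad/s.
Step 2 — Transfer function: H(jω) = jωL/(R + jωL).
Step 3 — Numerator jωL = j·20.48; denominator R + jωL = 23.1 + j20.48.
Step 4 — H = 0.44 + j0.4964.
Step 5 — Magnitude: |H| = 0.6633 (-3.6 dB); phase: φ = 48.4°.

|H| = 0.6633 (-3.6 dB), φ = 48.4°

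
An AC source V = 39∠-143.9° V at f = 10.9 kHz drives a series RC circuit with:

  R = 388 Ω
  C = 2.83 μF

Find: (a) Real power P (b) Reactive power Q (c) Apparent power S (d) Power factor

Step 1 — Angular frequency: ω = 2π·f = 2π·1.09e+04 = 6.849e+04 rad/s.
Step 2 — Component impedances:
  R: Z = R = 388 Ω
  C: Z = 1/(jωC) = -j/(ω·C) = 0 - j5.159 Ω
Step 3 — Series combination: Z_total = R + C = 388 - j5.159 Ω = 388∠-0.8° Ω.
Step 4 — Source phasor: V = 39∠-143.9° V = -31.51 - j22.98 V.
Step 5 — Current: I = V / Z = -0.08041 - j0.06029 A = 0.1005∠-143.1° A.
Step 6 — Complex power: S = V·I* = 3.919 - j0.05212 VA.
Step 7 — Real power: P = Re(S) = 3.919 W.
Step 8 — Reactive power: Q = Im(S) = -0.05212 VAR.
Step 9 — Apparent power: |S| = 3.92 VA.
Step 10 — Power factor: PF = P/|S| = 0.9999 (leading).

(a) P = 3.919 W  (b) Q = -0.05212 VAR  (c) S = 3.92 VA  (d) PF = 0.9999 (leading)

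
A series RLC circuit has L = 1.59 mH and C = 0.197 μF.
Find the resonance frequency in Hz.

Step 1 — Resonance condition Im(Z)=0 gives ω₀ = 1/√(LC).
Step 2 — ω₀ = 1/√(0.00159·1.97e-07) = 5.65e+04 rad/s.
Step 3 — f₀ = ω₀/(2π) = 8993 Hz.

f₀ = 8993 Hz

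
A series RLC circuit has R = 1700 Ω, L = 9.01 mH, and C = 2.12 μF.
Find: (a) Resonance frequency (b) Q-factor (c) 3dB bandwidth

Step 1 — Resonance condition Im(Z)=0 gives ω₀ = 1/√(LC).
Step 2 — ω₀ = 1/√(0.00901·2.12e-06) = 7236 rad/s.
Step 3 — f₀ = ω₀/(2π) = 1152 Hz.
Step 4 — Series Q: Q = ω₀L/R = 7236·0.00901/1700 = 0.03835.
Step 5 — 3dB bandwidth: Δω = ω₀/Q = 1.887e+05 rad/s; BW = Δω/(2π) = 3.003e+04 Hz.

(a) f₀ = 1152 Hz  (b) Q = 0.03835  (c) BW = 3.003e+04 Hz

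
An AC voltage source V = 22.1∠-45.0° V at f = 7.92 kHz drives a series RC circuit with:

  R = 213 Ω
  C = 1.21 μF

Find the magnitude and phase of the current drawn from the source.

Step 1 — Angular frequency: ω = 2π·f = 2π·7920 = 4.976e+04 rad/s.
Step 2 — Component impedances:
  R: Z = R = 213 Ω
  C: Z = 1/(jωC) = -j/(ω·C) = 0 - j16.61 Ω
Step 3 — Series combination: Z_total = R + C = 213 - j16.61 Ω = 213.6∠-4.5° Ω.
Step 4 — Source phasor: V = 22.1∠-45.0° V = 15.63 - j15.63 V.
Step 5 — Ohm's law: I = V / Z_total = (15.63 - j15.63) / (213 - j16.61) = 0.07861 - j0.06724 A.
Step 6 — Convert to polar: |I| = 0.1034 A, ∠I = -40.5°.

I = 0.1034∠-40.5° A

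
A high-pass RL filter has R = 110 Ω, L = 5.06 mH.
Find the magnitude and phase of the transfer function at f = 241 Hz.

Step 1 — Angular frequency: ω = 2π·241 = 1514 rad/s.
Step 2 — Transfer function: H(jω) = jωL/(R + jωL).
Step 3 — Numerator jωL = j·7.662; denominator R + jωL = 110 + j7.662.
Step 4 — H = 0.004828 + j0.06932.
Step 5 — Magnitude: |H| = 0.06949 (-23.2 dB); phase: φ = 86.0°.

|H| = 0.06949 (-23.2 dB), φ = 86.0°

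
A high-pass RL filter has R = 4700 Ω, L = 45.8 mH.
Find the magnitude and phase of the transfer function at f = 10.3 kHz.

Step 1 — Angular frequency: ω = 2π·1.03e+04 = 6.472e+04 rad/s.
Step 2 — Transfer function: H(jω) = jωL/(R + jωL).
Step 3 — Numerator jωL = j·2964; denominator R + jωL = 4700 + j2964.
Step 4 — H = 0.2845 + j0.4512.
Step 5 — Magnitude: |H| = 0.5334 (-5.5 dB); phase: φ = 57.8°.

|H| = 0.5334 (-5.5 dB), φ = 57.8°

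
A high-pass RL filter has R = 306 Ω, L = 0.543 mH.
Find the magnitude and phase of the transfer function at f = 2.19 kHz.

Step 1 — Angular frequency: ω = 2π·2190 = 1.376e+04 rad/s.
Step 2 — Transfer function: H(jω) = jωL/(R + jωL).
Step 3 — Numerator jωL = j·7.472; denominator R + jωL = 306 + j7.472.
Step 4 — H = 0.0005959 + j0.0244.
Step 5 — Magnitude: |H| = 0.02441 (-32.2 dB); phase: φ = 88.6°.

|H| = 0.02441 (-32.2 dB), φ = 88.6°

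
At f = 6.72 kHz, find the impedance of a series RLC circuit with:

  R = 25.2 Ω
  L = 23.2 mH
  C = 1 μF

Step 1 — Angular frequency: ω = 2π·f = 2π·6720 = 4.222e+04 rad/s.
Step 2 — Component impedances:
  R: Z = R = 25.2 Ω
  L: Z = jωL = j·4.222e+04·0.0232 = 0 + j979.6 Ω
  C: Z = 1/(jωC) = -j/(ω·C) = 0 - j23.68 Ω
Step 3 — Series combination: Z_total = R + L + C = 25.2 + j955.9 Ω = 956.2∠88.5° Ω.

Z = 25.2 + j955.9 Ω = 956.2∠88.5° Ω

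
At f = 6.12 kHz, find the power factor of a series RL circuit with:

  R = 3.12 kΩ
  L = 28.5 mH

Step 1 — Angular frequency: ω = 2π·f = 2π·6120 = 3.845e+04 rad/s.
Step 2 — Component impedances:
  R: Z = R = 3120 Ω
  L: Z = jωL = j·3.845e+04·0.0285 = 0 + j1096 Ω
Step 3 — Series combination: Z_total = R + L = 3120 + j1096 Ω = 3307∠19.4° Ω.
Step 4 — Power factor: PF = cos(φ) = Re(Z)/|Z| = 3120/3307 = 0.9435.
Step 5 — Type: Im(Z) = 1096 ⇒ lagging (phase φ = 19.4°).

PF = 0.9435 (lagging, φ = 19.4°)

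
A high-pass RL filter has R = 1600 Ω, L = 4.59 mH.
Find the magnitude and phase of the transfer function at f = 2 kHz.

Step 1 — Angular frequency: ω = 2π·2000 = 1.257e+04 rad/s.
Step 2 — Transfer function: H(jω) = jωL/(R + jωL).
Step 3 — Numerator jωL = j·57.68; denominator R + jωL = 1600 + j57.68.
Step 4 — H = 0.001298 + j0.036.
Step 5 — Magnitude: |H| = 0.03603 (-28.9 dB); phase: φ = 87.9°.

|H| = 0.03603 (-28.9 dB), φ = 87.9°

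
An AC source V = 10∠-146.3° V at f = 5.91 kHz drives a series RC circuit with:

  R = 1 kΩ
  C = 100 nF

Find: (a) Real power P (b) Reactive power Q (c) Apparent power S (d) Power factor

Step 1 — Angular frequency: ω = 2π·f = 2π·5910 = 3.713e+04 rad/s.
Step 2 — Component impedances:
  R: Z = R = 1000 Ω
  C: Z = 1/(jωC) = -j/(ω·C) = 0 - j269.3 Ω
Step 3 — Series combination: Z_total = R + C = 1000 - j269.3 Ω = 1036∠-15.1° Ω.
Step 4 — Source phasor: V = 10∠-146.3° V = -8.32 - j5.548 V.
Step 5 — Current: I = V / Z = -0.006364 - j0.007262 A = 0.009656∠-131.2° A.
Step 6 — Complex power: S = V·I* = 0.09324 - j0.02511 VA.
Step 7 — Real power: P = Re(S) = 0.09324 W.
Step 8 — Reactive power: Q = Im(S) = -0.02511 VAR.
Step 9 — Apparent power: |S| = 0.09656 VA.
Step 10 — Power factor: PF = P/|S| = 0.9656 (leading).

(a) P = 0.09324 W  (b) Q = -0.02511 VAR  (c) S = 0.09656 VA  (d) PF = 0.9656 (leading)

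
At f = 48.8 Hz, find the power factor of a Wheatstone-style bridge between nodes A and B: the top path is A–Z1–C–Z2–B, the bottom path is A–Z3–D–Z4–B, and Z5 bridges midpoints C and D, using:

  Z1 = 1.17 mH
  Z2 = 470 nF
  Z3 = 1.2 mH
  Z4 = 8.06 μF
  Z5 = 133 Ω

Step 1 — Angular frequency: ω = 2π·f = 2π·48.8 = 306.6 rad/s.
Step 2 — Component impedances:
  Z1: Z = jωL = j·306.6·0.00117 = 0 + j0.3587 Ω
  Z2: Z = 1/(jωC) = -j/(ω·C) = 0 - j6939 Ω
  Z3: Z = jωL = j·306.6·0.0012 = 0 + j0.3679 Ω
  Z4: Z = 1/(jωC) = -j/(ω·C) = 0 - j404.6 Ω
  Z5: Z = R = 133 Ω
Step 3 — Bridge requires nodal analysis (the Z5 bridge couples midpoints C and D, so the two paths cannot be reduced to a simple series/parallel combination). Setting node B to ground and injecting 1 A at node A, the 3-node admittance system at A, C, D solves to V_A = Z_AB = 0.0008086 - j382 Ω = 382∠-90.0° Ω.
Step 4 — Power factor: PF = cos(φ) = Re(Z)/|Z| = 0.0008086/382 = 2.117e-06.
Step 5 — Type: Im(Z) = -382 ⇒ leading (phase φ = -90.0°).

PF = 2.117e-06 (leading, φ = -90.0°)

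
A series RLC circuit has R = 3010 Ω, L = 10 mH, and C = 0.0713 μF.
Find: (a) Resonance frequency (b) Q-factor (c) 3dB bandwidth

Step 1 — Resonance: ω₀ = 1/√(LC) = 1/√(0.01·7.13e-08) = 3.745e+04 rad/s.
Step 2 — f₀ = ω₀/(2π) = 5960 Hz.
Step 3 — Series Q: Q = ω₀L/R = 3.745e+04·0.01/3010 = 0.1244.
Step 4 — Bandwidth: Δω = ω₀/Q = 3.01e+05 rad/s; BW = Δω/(2π) = 4.791e+04 Hz.

(a) f₀ = 5960 Hz  (b) Q = 0.1244  (c) BW = 4.791e+04 Hz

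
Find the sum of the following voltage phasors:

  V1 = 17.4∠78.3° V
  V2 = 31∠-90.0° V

Step 1 — Convert each phasor to rectangular form:
  V1 = 17.4·(cos(78.3°) + j·sin(78.3°)) = 3.528 + j17.04 V
  V2 = 31·(cos(-90.0°) + j·sin(-90.0°)) = 0 - j31 V
Step 2 — Sum components: V_total = 3.528 - j13.96 V.
Step 3 — Convert to polar: |V_total| = 14.4 V, ∠V_total = -75.8°.

V_total = 14.4∠-75.8° V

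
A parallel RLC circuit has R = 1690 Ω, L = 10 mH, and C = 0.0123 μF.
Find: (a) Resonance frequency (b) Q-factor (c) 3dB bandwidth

Step 1 — Resonance: ω₀ = 1/√(LC) = 1/√(0.01·1.23e-08) = 9.017e+04 rad/s.
Step 2 — f₀ = ω₀/(2π) = 1.435e+04 Hz.
Step 3 — Parallel Q: Q = R/(ω₀L) = 1690/(9.017e+04·0.01) = 1.874.
Step 4 — Bandwidth: Δω = ω₀/Q = 4.811e+04 rad/s; BW = Δω/(2π) = 7656 Hz.

(a) f₀ = 1.435e+04 Hz  (b) Q = 1.874  (c) BW = 7656 Hz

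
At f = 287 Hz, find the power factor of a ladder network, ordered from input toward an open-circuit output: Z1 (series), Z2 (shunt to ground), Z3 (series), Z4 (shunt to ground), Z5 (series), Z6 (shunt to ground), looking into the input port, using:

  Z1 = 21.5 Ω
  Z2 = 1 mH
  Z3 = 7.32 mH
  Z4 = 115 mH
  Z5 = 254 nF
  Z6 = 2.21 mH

Step 1 — Angular frequency: ω = 2π·f = 2π·287 = 1803 rad/s.
Step 2 — Component impedances:
  Z1: Z = R = 21.5 Ω
  Z2: Z = jωL = j·1803·0.001 = 0 + j1.803 Ω
  Z3: Z = jωL = j·1803·0.00732 = 0 + j13.2 Ω
  Z4: Z = jωL = j·1803·0.115 = 0 + j207.4 Ω
  Z5: Z = 1/(jωC) = -j/(ω·C) = 0 - j2183 Ω
  Z6: Z = jωL = j·1803·0.00221 = 0 + j3.985 Ω
Step 3 — Ladder network (open output): work backward from the far end, alternating series and parallel combinations. Z_in = 21.5 + j1.79 Ω = 21.57∠4.8° Ω.
Step 4 — Power factor: PF = cos(φ) = Re(Z)/|Z| = 21.5/21.574 = 0.9966.
Step 5 — Type: Im(Z) = 1.79 ⇒ lagging (phase φ = 4.8°).

PF = 0.9966 (lagging, φ = 4.8°)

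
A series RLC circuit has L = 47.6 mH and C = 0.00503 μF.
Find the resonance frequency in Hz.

Step 1 — Resonance condition Im(Z)=0 gives ω₀ = 1/√(LC).
Step 2 — ω₀ = 1/√(0.0476·5.03e-09) = 6.463e+04 rad/s.
Step 3 — f₀ = ω₀/(2π) = 1.029e+04 Hz.

f₀ = 1.029e+04 Hz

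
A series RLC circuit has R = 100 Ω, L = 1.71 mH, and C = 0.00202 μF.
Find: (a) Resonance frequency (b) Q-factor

Step 1 — Resonance condition Im(Z)=0 gives ω₀ = 1/√(LC).
Step 2 — ω₀ = 1/√(0.00171·2.02e-09) = 5.381e+05 rad/s.
Step 3 — f₀ = ω₀/(2π) = 8.563e+04 Hz.
Step 4 — Series Q: Q = ω₀L/R = 5.381e+05·0.00171/100 = 9.201.

(a) f₀ = 8.563e+04 Hz  (b) Q = 9.201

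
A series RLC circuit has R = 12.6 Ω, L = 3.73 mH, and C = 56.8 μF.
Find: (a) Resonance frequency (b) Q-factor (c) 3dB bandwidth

Step 1 — Resonance condition Im(Z)=0 gives ω₀ = 1/√(LC).
Step 2 — ω₀ = 1/√(0.00373·5.68e-05) = 2173 rad/s.
Step 3 — f₀ = ω₀/(2π) = 345.8 Hz.
Step 4 — Series Q: Q = ω₀L/R = 2173·0.00373/12.6 = 0.6431.
Step 5 — 3dB bandwidth: Δω = ω₀/Q = 3378 rad/s; BW = Δω/(2π) = 537.6 Hz.

(a) f₀ = 345.8 Hz  (b) Q = 0.6431  (c) BW = 537.6 Hz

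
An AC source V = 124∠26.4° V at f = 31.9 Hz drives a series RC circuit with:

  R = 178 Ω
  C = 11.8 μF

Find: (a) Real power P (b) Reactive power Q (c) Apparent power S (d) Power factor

Step 1 — Angular frequency: ω = 2π·f = 2π·31.9 = 200.4 rad/s.
Step 2 — Component impedances:
  R: Z = R = 178 Ω
  C: Z = 1/(jωC) = -j/(ω·C) = 0 - j422.8 Ω
Step 3 — Series combination: Z_total = R + C = 178 - j422.8 Ω = 458.8∠-67.2° Ω.
Step 4 — Source phasor: V = 124∠26.4° V = 111.1 + j55.13 V.
Step 5 — Current: I = V / Z = -0.01683 + j0.2698 A = 0.2703∠93.6° A.
Step 6 — Complex power: S = V·I* = 13 - j30.89 VA.
Step 7 — Real power: P = Re(S) = 13 W.
Step 8 — Reactive power: Q = Im(S) = -30.89 VAR.
Step 9 — Apparent power: |S| = 33.52 VA.
Step 10 — Power factor: PF = P/|S| = 0.388 (leading).

(a) P = 13 W  (b) Q = -30.89 VAR  (c) S = 33.52 VA  (d) PF = 0.388 (leading)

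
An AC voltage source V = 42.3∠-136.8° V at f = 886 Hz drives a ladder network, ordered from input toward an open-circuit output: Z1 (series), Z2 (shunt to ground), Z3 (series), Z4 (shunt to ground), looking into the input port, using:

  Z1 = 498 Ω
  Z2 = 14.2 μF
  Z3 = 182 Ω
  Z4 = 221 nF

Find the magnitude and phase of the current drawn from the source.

Step 1 — Angular frequency: ω = 2π·f = 2π·886 = 5567 rad/s.
Step 2 — Component impedances:
  Z1: Z = R = 498 Ω
  Z2: Z = 1/(jωC) = -j/(ω·C) = 0 - j12.65 Ω
  Z3: Z = R = 182 Ω
  Z4: Z = 1/(jωC) = -j/(ω·C) = 0 - j812.8 Ω
Step 3 — Ladder network (open output): work backward from the far end, alternating series and parallel combinations. Z_in = 498 - j12.47 Ω = 498.2∠-1.4° Ω.
Step 4 — Source phasor: V = 42.3∠-136.8° V = -30.84 - j28.96 V.
Step 5 — Ohm's law: I = V / Z_total = (-30.84 - j28.96) / (498 - j12.47) = -0.06042 - j0.05965 A.
Step 6 — Convert to polar: |I| = 0.08491 A, ∠I = -135.4°.

I = 0.08491∠-135.4° A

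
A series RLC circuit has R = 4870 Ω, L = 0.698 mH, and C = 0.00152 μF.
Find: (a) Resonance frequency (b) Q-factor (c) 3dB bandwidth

Step 1 — Resonance: ω₀ = 1/√(LC) = 1/√(0.000698·1.52e-09) = 9.708e+05 rad/s.
Step 2 — f₀ = ω₀/(2π) = 1.545e+05 Hz.
Step 3 — Series Q: Q = ω₀L/R = 9.708e+05·0.000698/4870 = 0.1391.
Step 4 — Bandwidth: Δω = ω₀/Q = 6.977e+06 rad/s; BW = Δω/(2π) = 1.11e+06 Hz.

(a) f₀ = 1.545e+05 Hz  (b) Q = 0.1391  (c) BW = 1.11e+06 Hz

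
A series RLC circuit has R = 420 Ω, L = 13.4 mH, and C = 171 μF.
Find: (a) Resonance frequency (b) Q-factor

Step 1 — Resonance condition Im(Z)=0 gives ω₀ = 1/√(LC).
Step 2 — ω₀ = 1/√(0.0134·0.000171) = 660.6 rad/s.
Step 3 — f₀ = ω₀/(2π) = 105.1 Hz.
Step 4 — Series Q: Q = ω₀L/R = 660.6·0.0134/420 = 0.02108.

(a) f₀ = 105.1 Hz  (b) Q = 0.02108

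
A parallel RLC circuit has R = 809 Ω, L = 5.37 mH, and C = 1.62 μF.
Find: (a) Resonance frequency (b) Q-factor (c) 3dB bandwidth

Step 1 — Resonance: ω₀ = 1/√(LC) = 1/√(0.00537·1.62e-06) = 1.072e+04 rad/s.
Step 2 — f₀ = ω₀/(2π) = 1706 Hz.
Step 3 — Parallel Q: Q = R/(ω₀L) = 809/(1.072e+04·0.00537) = 14.05.
Step 4 — Bandwidth: Δω = ω₀/Q = 763 rad/s; BW = Δω/(2π) = 121.4 Hz.

(a) f₀ = 1706 Hz  (b) Q = 14.05  (c) BW = 121.4 Hz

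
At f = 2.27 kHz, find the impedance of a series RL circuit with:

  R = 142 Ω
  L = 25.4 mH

Step 1 — Angular frequency: ω = 2π·f = 2π·2270 = 1.426e+04 rad/s.
Step 2 — Component impedances:
  R: Z = R = 142 Ω
  L: Z = jωL = j·1.426e+04·0.0254 = 0 + j362.3 Ω
Step 3 — Series combination: Z_total = R + L = 142 + j362.3 Ω = 389.1∠68.6° Ω.

Z = 142 + j362.3 Ω = 389.1∠68.6° Ω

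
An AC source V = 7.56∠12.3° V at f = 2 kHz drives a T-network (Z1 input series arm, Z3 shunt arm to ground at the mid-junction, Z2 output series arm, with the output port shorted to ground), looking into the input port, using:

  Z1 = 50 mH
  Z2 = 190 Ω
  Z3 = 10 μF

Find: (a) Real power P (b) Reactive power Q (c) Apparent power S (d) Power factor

Step 1 — Angular frequency: ω = 2π·f = 2π·2000 = 1.257e+04 rad/s.
Step 2 — Component impedances:
  Z1: Z = jωL = j·1.257e+04·0.05 = 0 + j628.3 Ω
  Z2: Z = R = 190 Ω
  Z3: Z = 1/(jωC) = -j/(ω·C) = 0 - j7.958 Ω
Step 3 — With the output port shorted to ground, the output series arm Z2 runs from the junction to ground; the shunt arm Z3 also runs from the junction to ground. They appear in parallel: Z3 || Z2 = 0.3327 - j7.944 Ω.
Step 4 — Series with input arm Z1: Z_in = Z1 + (Z3 || Z2) = 0.3327 + j620.4 Ω = 620.4∠90.0° Ω.
Step 5 — Source phasor: V = 7.56∠12.3° V = 7.386 + j1.611 V.
Step 6 — Current: I = V / Z = 0.002602 - j0.01191 A = 0.01219∠-77.7° A.
Step 7 — Complex power: S = V·I* = 4.941e-05 + j0.09213 VA.
Step 8 — Real power: P = Re(S) = 4.941e-05 W.
Step 9 — Reactive power: Q = Im(S) = 0.09213 VAR.
Step 10 — Apparent power: |S| = 0.09213 VA.
Step 11 — Power factor: PF = P/|S| = 0.0005363 (lagging).

(a) P = 4.941e-05 W  (b) Q = 0.09213 VAR  (c) S = 0.09213 VA  (d) PF = 0.0005363 (lagging)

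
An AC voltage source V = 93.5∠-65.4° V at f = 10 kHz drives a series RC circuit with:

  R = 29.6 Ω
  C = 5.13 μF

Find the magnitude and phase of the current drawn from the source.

Step 1 — Angular frequency: ω = 2π·f = 2π·1e+04 = 6.283e+04 rad/s.
Step 2 — Component impedances:
  R: Z = R = 29.6 Ω
  C: Z = 1/(jωC) = -j/(ω·C) = 0 - j3.102 Ω
Step 3 — Series combination: Z_total = R + C = 29.6 - j3.102 Ω = 29.76∠-6.0° Ω.
Step 4 — Source phasor: V = 93.5∠-65.4° V = 38.92 - j85.01 V.
Step 5 — Ohm's law: I = V / Z_total = (38.92 - j85.01) / (29.6 - j3.102) = 1.598 - j2.705 A.
Step 6 — Convert to polar: |I| = 3.142 A, ∠I = -59.4°.

I = 3.142∠-59.4° A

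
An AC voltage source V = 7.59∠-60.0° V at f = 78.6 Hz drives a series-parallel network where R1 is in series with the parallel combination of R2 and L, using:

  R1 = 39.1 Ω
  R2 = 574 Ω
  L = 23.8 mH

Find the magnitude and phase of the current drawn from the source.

Step 1 — Angular frequency: ω = 2π·f = 2π·78.6 = 493.9 rad/s.
Step 2 — Component impedances:
  R1: Z = R = 39.1 Ω
  R2: Z = R = 574 Ω
  L: Z = jωL = j·493.9·0.0238 = 0 + j11.75 Ω
Step 3 — Parallel branch: R2 || L = 1/(1/R2 + 1/L) = 0.2406 + j11.75 Ω.
Step 4 — Series with R1: Z_total = R1 + (R2 || L) = 39.34 + j11.75 Ω = 41.06∠16.6° Ω.
Step 5 — Source phasor: V = 7.59∠-60.0° V = 3.795 - j6.573 V.
Step 6 — Ohm's law: I = V / Z_total = (3.795 - j6.573) / (39.34 + j11.75) = 0.04275 - j0.1799 A.
Step 7 — Convert to polar: |I| = 0.1849 A, ∠I = -76.6°.

I = 0.1849∠-76.6° A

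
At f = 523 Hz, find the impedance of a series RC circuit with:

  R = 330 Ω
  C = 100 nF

Step 1 — Angular frequency: ω = 2π·f = 2π·523 = 3286 rad/s.
Step 2 — Component impedances:
  R: Z = R = 330 Ω
  C: Z = 1/(jωC) = -j/(ω·C) = 0 - j3043 Ω
Step 3 — Series combination: Z_total = R + C = 330 - j3043 Ω = 3061∠-83.8° Ω.

Z = 330 - j3043 Ω = 3061∠-83.8° Ω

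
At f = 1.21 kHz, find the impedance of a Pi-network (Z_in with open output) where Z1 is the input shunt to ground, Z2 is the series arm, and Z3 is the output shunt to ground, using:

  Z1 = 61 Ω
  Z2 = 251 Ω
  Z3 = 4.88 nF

Step 1 — Angular frequency: ω = 2π·f = 2π·1210 = 7603 rad/s.
Step 2 — Component impedances:
  Z1: Z = R = 61 Ω
  Z2: Z = R = 251 Ω
  Z3: Z = 1/(jωC) = -j/(ω·C) = 0 - j2.695e+04 Ω
Step 3 — With open output, the series arm Z2 and the output shunt Z3 appear in series to ground: Z2 + Z3 = 251 - j2.695e+04 Ω.
Step 4 — Parallel with input shunt Z1: Z_in = Z1 || (Z2 + Z3) = 61 - j0.138 Ω = 61∠-0.1° Ω.

Z = 61 - j0.138 Ω = 61∠-0.1° Ω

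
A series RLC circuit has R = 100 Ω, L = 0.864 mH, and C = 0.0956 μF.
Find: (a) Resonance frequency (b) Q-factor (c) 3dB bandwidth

Step 1 — Resonance: ω₀ = 1/√(LC) = 1/√(0.000864·9.56e-08) = 1.1e+05 rad/s.
Step 2 — f₀ = ω₀/(2π) = 1.751e+04 Hz.
Step 3 — Series Q: Q = ω₀L/R = 1.1e+05·0.000864/100 = 0.9507.
Step 4 — Bandwidth: Δω = ω₀/Q = 1.157e+05 rad/s; BW = Δω/(2π) = 1.842e+04 Hz.

(a) f₀ = 1.751e+04 Hz  (b) Q = 0.9507  (c) BW = 1.842e+04 Hz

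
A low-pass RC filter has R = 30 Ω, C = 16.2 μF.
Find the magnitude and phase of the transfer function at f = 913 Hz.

Step 1 — Angular frequency: ω = 2π·913 = 5737 rad/s.
Step 2 — Transfer function: H(jω) = 1/(1 + jωRC).
Step 3 — Denominator: 1 + jωRC = 1 + j·5737·30·1.62e-05 = 1 + j2.788.
Step 4 — H = 0.114 - j0.3178.
Step 5 — Magnitude: |H| = 0.3376 (-9.4 dB); phase: φ = -70.3°.

|H| = 0.3376 (-9.4 dB), φ = -70.3°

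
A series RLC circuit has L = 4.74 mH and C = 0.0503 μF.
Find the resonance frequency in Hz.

Step 1 — Resonance condition Im(Z)=0 gives ω₀ = 1/√(LC).
Step 2 — ω₀ = 1/√(0.00474·5.03e-08) = 6.476e+04 rad/s.
Step 3 — f₀ = ω₀/(2π) = 1.031e+04 Hz.

f₀ = 1.031e+04 Hz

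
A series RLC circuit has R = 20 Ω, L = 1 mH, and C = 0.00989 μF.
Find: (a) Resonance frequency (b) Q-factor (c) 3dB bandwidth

Step 1 — Resonance: ω₀ = 1/√(LC) = 1/√(0.001·9.89e-09) = 3.18e+05 rad/s.
Step 2 — f₀ = ω₀/(2π) = 5.061e+04 Hz.
Step 3 — Series Q: Q = ω₀L/R = 3.18e+05·0.001/20 = 15.9.
Step 4 — Bandwidth: Δω = ω₀/Q = 2e+04 rad/s; BW = Δω/(2π) = 3183 Hz.

(a) f₀ = 5.061e+04 Hz  (b) Q = 15.9  (c) BW = 3183 Hz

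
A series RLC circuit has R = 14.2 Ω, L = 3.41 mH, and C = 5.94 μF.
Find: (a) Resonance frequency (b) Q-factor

Step 1 — Resonance condition Im(Z)=0 gives ω₀ = 1/√(LC).
Step 2 — ω₀ = 1/√(0.00341·5.94e-06) = 7026 rad/s.
Step 3 — f₀ = ω₀/(2π) = 1118 Hz.
Step 4 — Series Q: Q = ω₀L/R = 7026·0.00341/14.2 = 1.687.

(a) f₀ = 1118 Hz  (b) Q = 1.687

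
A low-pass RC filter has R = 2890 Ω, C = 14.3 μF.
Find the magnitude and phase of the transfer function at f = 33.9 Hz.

Step 1 — Angular frequency: ω = 2π·33.9 = 213 rad/s.
Step 2 — Transfer function: H(jω) = 1/(1 + jωRC).
Step 3 — Denominator: 1 + jωRC = 1 + j·213·2890·1.43e-05 = 1 + j8.803.
Step 4 — H = 0.01274 - j0.1122.
Step 5 — Magnitude: |H| = 0.1129 (-18.9 dB); phase: φ = -83.5°.

|H| = 0.1129 (-18.9 dB), φ = -83.5°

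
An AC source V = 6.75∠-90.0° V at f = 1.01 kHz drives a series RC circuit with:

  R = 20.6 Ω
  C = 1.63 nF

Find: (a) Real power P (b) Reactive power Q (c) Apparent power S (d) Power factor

Step 1 — Angular frequency: ω = 2π·f = 2π·1010 = 6346 rad/s.
Step 2 — Component impedances:
  R: Z = R = 20.6 Ω
  C: Z = 1/(jωC) = -j/(ω·C) = 0 - j9.667e+04 Ω
Step 3 — Series combination: Z_total = R + C = 20.6 - j9.667e+04 Ω = 9.667e+04∠-90.0° Ω.
Step 4 — Source phasor: V = 6.75∠-90.0° V = 0 - j6.75 V.
Step 5 — Current: I = V / Z = 6.982e-05 - j1.488e-08 A = 6.982e-05∠-0.0° A.
Step 6 — Complex power: S = V·I* = 1.004e-07 - j0.0004713 VA.
Step 7 — Real power: P = Re(S) = 1.004e-07 W.
Step 8 — Reactive power: Q = Im(S) = -0.0004713 VAR.
Step 9 — Apparent power: |S| = 0.0004713 VA.
Step 10 — Power factor: PF = P/|S| = 0.0002131 (leading).

(a) P = 1.004e-07 W  (b) Q = -0.0004713 VAR  (c) S = 0.0004713 VA  (d) PF = 0.0002131 (leading)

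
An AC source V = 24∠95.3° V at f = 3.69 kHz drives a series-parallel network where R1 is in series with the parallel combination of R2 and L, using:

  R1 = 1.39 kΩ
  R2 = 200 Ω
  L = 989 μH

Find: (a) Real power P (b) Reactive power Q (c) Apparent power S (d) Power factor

Step 1 — Angular frequency: ω = 2π·f = 2π·3690 = 2.318e+04 rad/s.
Step 2 — Component impedances:
  R1: Z = R = 1390 Ω
  R2: Z = R = 200 Ω
  L: Z = jωL = j·2.318e+04·0.000989 = 0 + j22.93 Ω
Step 3 — Parallel branch: R2 || L = 1/(1/R2 + 1/L) = 2.595 + j22.63 Ω.
Step 4 — Series with R1: Z_total = R1 + (R2 || L) = 1393 + j22.63 Ω = 1393∠0.9° Ω.
Step 5 — Source phasor: V = 24∠95.3° V = -2.217 + j23.9 V.
Step 6 — Current: I = V / Z = -0.001313 + j0.01718 A = 0.01723∠94.4° A.
Step 7 — Complex power: S = V·I* = 0.4135 + j0.00672 VA.
Step 8 — Real power: P = Re(S) = 0.4135 W.
Step 9 — Reactive power: Q = Im(S) = 0.00672 VAR.
Step 10 — Apparent power: |S| = 0.4136 VA.
Step 11 — Power factor: PF = P/|S| = 0.9999 (lagging).

(a) P = 0.4135 W  (b) Q = 0.00672 VAR  (c) S = 0.4136 VA  (d) PF = 0.9999 (lagging)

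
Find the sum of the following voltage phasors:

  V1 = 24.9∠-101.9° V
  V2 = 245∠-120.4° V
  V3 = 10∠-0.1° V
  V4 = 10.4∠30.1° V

Step 1 — Convert each phasor to rectangular form:
  V1 = 24.9·(cos(-101.9°) + j·sin(-101.9°)) = -5.134 - j24.36 V
  V2 = 245·(cos(-120.4°) + j·sin(-120.4°)) = -124 - j211.3 V
  V3 = 10·(cos(-0.1°) + j·sin(-0.1°)) = 10 - j0.01745 V
  V4 = 10.4·(cos(30.1°) + j·sin(30.1°)) = 8.998 + j5.216 V
Step 2 — Sum components: V_total = -110.1 - j230.5 V.
Step 3 — Convert to polar: |V_total| = 255.4 V, ∠V_total = -115.5°.

V_total = 255.4∠-115.5° V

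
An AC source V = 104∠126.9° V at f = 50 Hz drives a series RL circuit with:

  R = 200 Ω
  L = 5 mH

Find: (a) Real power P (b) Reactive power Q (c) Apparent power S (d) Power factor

Step 1 — Angular frequency: ω = 2π·f = 2π·50 = 314.2 rad/s.
Step 2 — Component impedances:
  R: Z = R = 200 Ω
  L: Z = jωL = j·314.2·0.005 = 0 + j1.571 Ω
Step 3 — Series combination: Z_total = R + L = 200 + j1.571 Ω = 200∠0.4° Ω.
Step 4 — Source phasor: V = 104∠126.9° V = -62.44 + j83.17 V.
Step 5 — Current: I = V / Z = -0.3089 + j0.4183 A = 0.52∠126.5° A.
Step 6 — Complex power: S = V·I* = 54.08 + j0.4247 VA.
Step 7 — Real power: P = Re(S) = 54.08 W.
Step 8 — Reactive power: Q = Im(S) = 0.4247 VAR.
Step 9 — Apparent power: |S| = 54.08 VA.
Step 10 — Power factor: PF = P/|S| = 1 (lagging).

(a) P = 54.08 W  (b) Q = 0.4247 VAR  (c) S = 54.08 VA  (d) PF = 1 (lagging)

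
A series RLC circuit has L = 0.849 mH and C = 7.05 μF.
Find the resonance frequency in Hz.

Step 1 — Resonance condition Im(Z)=0 gives ω₀ = 1/√(LC).
Step 2 — ω₀ = 1/√(0.000849·7.05e-06) = 1.293e+04 rad/s.
Step 3 — f₀ = ω₀/(2π) = 2057 Hz.

f₀ = 2057 Hz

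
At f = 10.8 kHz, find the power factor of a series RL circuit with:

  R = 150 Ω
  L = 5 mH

Step 1 — Angular frequency: ω = 2π·f = 2π·1.08e+04 = 6.786e+04 rad/s.
Step 2 — Component impedances:
  R: Z = R = 150 Ω
  L: Z = jωL = j·6.786e+04·0.005 = 0 + j339.3 Ω
Step 3 — Series combination: Z_total = R + L = 150 + j339.3 Ω = 371∠66.1° Ω.
Step 4 — Power factor: PF = cos(φ) = Re(Z)/|Z| = 150/371 = 0.4043.
Step 5 — Type: Im(Z) = 339.3 ⇒ lagging (phase φ = 66.1°).

PF = 0.4043 (lagging, φ = 66.1°)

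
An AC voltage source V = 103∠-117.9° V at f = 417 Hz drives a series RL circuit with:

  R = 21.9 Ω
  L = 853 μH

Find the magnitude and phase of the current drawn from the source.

Step 1 — Angular frequency: ω = 2π·f = 2π·417 = 2620 rad/s.
Step 2 — Component impedances:
  R: Z = R = 21.9 Ω
  L: Z = jωL = j·2620·0.000853 = 0 + j2.235 Ω
Step 3 — Series combination: Z_total = R + L = 21.9 + j2.235 Ω = 22.01∠5.8° Ω.
Step 4 — Source phasor: V = 103∠-117.9° V = -48.2 - j91.03 V.
Step 5 — Ohm's law: I = V / Z_total = (-48.2 - j91.03) / (21.9 + j2.235) = -2.598 - j3.891 A.
Step 6 — Convert to polar: |I| = 4.679 A, ∠I = -123.7°.

I = 4.679∠-123.7° A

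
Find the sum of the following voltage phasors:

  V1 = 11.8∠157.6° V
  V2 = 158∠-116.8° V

Step 1 — Convert each phasor to rectangular form:
  V1 = 11.8·(cos(157.6°) + j·sin(157.6°)) = -10.91 + j4.497 V
  V2 = 158·(cos(-116.8°) + j·sin(-116.8°)) = -71.24 - j141 V
Step 2 — Sum components: V_total = -82.15 - j136.5 V.
Step 3 — Convert to polar: |V_total| = 159.3 V, ∠V_total = -121.0°.

V_total = 159.3∠-121.0° V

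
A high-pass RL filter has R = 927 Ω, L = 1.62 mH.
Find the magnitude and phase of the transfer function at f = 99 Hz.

Step 1 — Angular frequency: ω = 2π·99 = 622 rad/s.
Step 2 — Transfer function: H(jω) = jωL/(R + jωL).
Step 3 — Numerator jωL = j·1.008; denominator R + jωL = 927 + j1.008.
Step 4 — H = 1.182e-06 + j0.001087.
Step 5 — Magnitude: |H| = 0.001087 (-59.3 dB); phase: φ = 89.9°.

|H| = 0.001087 (-59.3 dB), φ = 89.9°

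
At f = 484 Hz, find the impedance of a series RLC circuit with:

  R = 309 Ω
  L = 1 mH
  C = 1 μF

Step 1 — Angular frequency: ω = 2π·f = 2π·484 = 3041 rad/s.
Step 2 — Component impedances:
  R: Z = R = 309 Ω
  L: Z = jωL = j·3041·0.001 = 0 + j3.041 Ω
  C: Z = 1/(jωC) = -j/(ω·C) = 0 - j328.8 Ω
Step 3 — Series combination: Z_total = R + L + C = 309 - j325.8 Ω = 449∠-46.5° Ω.

Z = 309 - j325.8 Ω = 449∠-46.5° Ω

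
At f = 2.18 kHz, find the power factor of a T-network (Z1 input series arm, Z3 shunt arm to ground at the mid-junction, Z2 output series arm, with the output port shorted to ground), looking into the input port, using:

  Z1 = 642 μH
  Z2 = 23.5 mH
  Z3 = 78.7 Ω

Step 1 — Angular frequency: ω = 2π·f = 2π·2180 = 1.37e+04 rad/s.
Step 2 — Component impedances:
  Z1: Z = jωL = j·1.37e+04·0.000642 = 0 + j8.794 Ω
  Z2: Z = jωL = j·1.37e+04·0.0235 = 0 + j321.9 Ω
  Z3: Z = R = 78.7 Ω
Step 3 — With the output port shorted to ground, the output series arm Z2 runs from the junction to ground; the shunt arm Z3 also runs from the junction to ground. They appear in parallel: Z3 || Z2 = 74.26 + j18.16 Ω.
Step 4 — Series with input arm Z1: Z_in = Z1 + (Z3 || Z2) = 74.26 + j26.95 Ω = 79∠19.9° Ω.
Step 5 — Power factor: PF = cos(φ) = Re(Z)/|Z| = 74.26/79 = 0.94.
Step 6 — Type: Im(Z) = 26.95 ⇒ lagging (phase φ = 19.9°).

PF = 0.94 (lagging, φ = 19.9°)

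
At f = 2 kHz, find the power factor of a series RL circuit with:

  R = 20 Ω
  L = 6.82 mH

Step 1 — Angular frequency: ω = 2π·f = 2π·2000 = 1.257e+04 rad/s.
Step 2 — Component impedances:
  R: Z = R = 20 Ω
  L: Z = jωL = j·1.257e+04·0.00682 = 0 + j85.7 Ω
Step 3 — Series combination: Z_total = R + L = 20 + j85.7 Ω = 88.01∠76.9° Ω.
Step 4 — Power factor: PF = cos(φ) = Re(Z)/|Z| = 20/88.005 = 0.2273.
Step 5 — Type: Im(Z) = 85.7 ⇒ lagging (phase φ = 76.9°).

PF = 0.2273 (lagging, φ = 76.9°)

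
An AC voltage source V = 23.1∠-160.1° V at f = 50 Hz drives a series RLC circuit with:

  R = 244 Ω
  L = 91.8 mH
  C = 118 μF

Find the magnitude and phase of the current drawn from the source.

Step 1 — Angular frequency: ω = 2π·f = 2π·50 = 314.2 rad/s.
Step 2 — Component impedances:
  R: Z = R = 244 Ω
  L: Z = jωL = j·314.2·0.0918 = 0 + j28.84 Ω
  C: Z = 1/(jωC) = -j/(ω·C) = 0 - j26.98 Ω
Step 3 — Series combination: Z_total = R + L + C = 244 + j1.864 Ω = 244∠0.4° Ω.
Step 4 — Source phasor: V = 23.1∠-160.1° V = -21.72 - j7.863 V.
Step 5 — Ohm's law: I = V / Z_total = (-21.72 - j7.863) / (244 + j1.864) = -0.08926 - j0.03154 A.
Step 6 — Convert to polar: |I| = 0.09467 A, ∠I = -160.5°.

I = 0.09467∠-160.5° A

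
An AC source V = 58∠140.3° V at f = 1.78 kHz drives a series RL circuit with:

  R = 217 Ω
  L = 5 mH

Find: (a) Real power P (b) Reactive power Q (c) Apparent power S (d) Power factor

Step 1 — Angular frequency: ω = 2π·f = 2π·1780 = 1.118e+04 rad/s.
Step 2 — Component impedances:
  R: Z = R = 217 Ω
  L: Z = jωL = j·1.118e+04·0.005 = 0 + j55.92 Ω
Step 3 — Series combination: Z_total = R + L = 217 + j55.92 Ω = 224.1∠14.5° Ω.
Step 4 — Source phasor: V = 58∠140.3° V = -44.63 + j37.05 V.
Step 5 — Current: I = V / Z = -0.1516 + j0.2098 A = 0.2588∠125.8° A.
Step 6 — Complex power: S = V·I* = 14.54 + j3.746 VA.
Step 7 — Real power: P = Re(S) = 14.54 W.
Step 8 — Reactive power: Q = Im(S) = 3.746 VAR.
Step 9 — Apparent power: |S| = 15.01 VA.
Step 10 — Power factor: PF = P/|S| = 0.9684 (lagging).

(a) P = 14.54 W  (b) Q = 3.746 VAR  (c) S = 15.01 VA  (d) PF = 0.9684 (lagging)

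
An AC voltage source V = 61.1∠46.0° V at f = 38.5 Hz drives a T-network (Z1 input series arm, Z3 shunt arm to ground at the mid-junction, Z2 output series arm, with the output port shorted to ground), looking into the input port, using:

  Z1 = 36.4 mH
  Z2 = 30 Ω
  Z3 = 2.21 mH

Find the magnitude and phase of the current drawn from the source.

Step 1 — Angular frequency: ω = 2π·f = 2π·38.5 = 241.9 rad/s.
Step 2 — Component impedances:
  Z1: Z = jωL = j·241.9·0.0364 = 0 + j8.805 Ω
  Z2: Z = R = 30 Ω
  Z3: Z = jωL = j·241.9·0.00221 = 0 + j0.5346 Ω
Step 3 — With the output port shorted to ground, the output series arm Z2 runs from the junction to ground; the shunt arm Z3 also runs from the junction to ground. They appear in parallel: Z3 || Z2 = 0.009524 + j0.5344 Ω.
Step 4 — Series with input arm Z1: Z_in = Z1 + (Z3 || Z2) = 0.009524 + j9.34 Ω = 9.34∠89.9° Ω.
Step 5 — Source phasor: V = 61.1∠46.0° V = 42.44 + j43.95 V.
Step 6 — Ohm's law: I = V / Z_total = (42.44 + j43.95) / (0.009524 + j9.34) = 4.711 - j4.54 A.
Step 7 — Convert to polar: |I| = 6.542 A, ∠I = -43.9°.

I = 6.542∠-43.9° A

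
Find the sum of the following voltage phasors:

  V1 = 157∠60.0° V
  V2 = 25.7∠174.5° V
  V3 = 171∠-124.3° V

Step 1 — Convert each phasor to rectangular form:
  V1 = 157·(cos(60.0°) + j·sin(60.0°)) = 78.5 + j136 V
  V2 = 25.7·(cos(174.5°) + j·sin(174.5°)) = -25.58 + j2.463 V
  V3 = 171·(cos(-124.3°) + j·sin(-124.3°)) = -96.36 - j141.3 V
Step 2 — Sum components: V_total = -43.44 - j2.834 V.
Step 3 — Convert to polar: |V_total| = 43.54 V, ∠V_total = -176.3°.

V_total = 43.54∠-176.3° V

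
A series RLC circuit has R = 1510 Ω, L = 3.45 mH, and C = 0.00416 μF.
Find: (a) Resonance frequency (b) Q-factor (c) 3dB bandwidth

Step 1 — Resonance: ω₀ = 1/√(LC) = 1/√(0.00345·4.16e-09) = 2.64e+05 rad/s.
Step 2 — f₀ = ω₀/(2π) = 4.201e+04 Hz.
Step 3 — Series Q: Q = ω₀L/R = 2.64e+05·0.00345/1510 = 0.6031.
Step 4 — Bandwidth: Δω = ω₀/Q = 4.377e+05 rad/s; BW = Δω/(2π) = 6.966e+04 Hz.

(a) f₀ = 4.201e+04 Hz  (b) Q = 0.6031  (c) BW = 6.966e+04 Hz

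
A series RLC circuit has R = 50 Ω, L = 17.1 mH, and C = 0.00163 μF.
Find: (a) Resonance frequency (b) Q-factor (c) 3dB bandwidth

Step 1 — Resonance: ω₀ = 1/√(LC) = 1/√(0.0171·1.63e-09) = 1.894e+05 rad/s.
Step 2 — f₀ = ω₀/(2π) = 3.015e+04 Hz.
Step 3 — Series Q: Q = ω₀L/R = 1.894e+05·0.0171/50 = 64.78.
Step 4 — Bandwidth: Δω = ω₀/Q = 2924 rad/s; BW = Δω/(2π) = 465.4 Hz.

(a) f₀ = 3.015e+04 Hz  (b) Q = 64.78  (c) BW = 465.4 Hz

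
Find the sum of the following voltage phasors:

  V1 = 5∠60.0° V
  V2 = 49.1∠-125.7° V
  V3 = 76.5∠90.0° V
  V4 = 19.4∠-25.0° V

Step 1 — Convert each phasor to rectangular form:
  V1 = 5·(cos(60.0°) + j·sin(60.0°)) = 2.5 + j4.33 V
  V2 = 49.1·(cos(-125.7°) + j·sin(-125.7°)) = -28.65 - j39.87 V
  V3 = 76.5·(cos(90.0°) + j·sin(90.0°)) = 0 + j76.5 V
  V4 = 19.4·(cos(-25.0°) + j·sin(-25.0°)) = 17.58 - j8.199 V
Step 2 — Sum components: V_total = -8.57 + j32.76 V.
Step 3 — Convert to polar: |V_total| = 33.86 V, ∠V_total = 104.7°.

V_total = 33.86∠104.7° V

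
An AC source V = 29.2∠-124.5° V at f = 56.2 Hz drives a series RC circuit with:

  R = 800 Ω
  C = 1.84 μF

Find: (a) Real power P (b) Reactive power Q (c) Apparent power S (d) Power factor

Step 1 — Angular frequency: ω = 2π·f = 2π·56.2 = 353.1 rad/s.
Step 2 — Component impedances:
  R: Z = R = 800 Ω
  C: Z = 1/(jωC) = -j/(ω·C) = 0 - j1539 Ω
Step 3 — Series combination: Z_total = R + C = 800 - j1539 Ω = 1735∠-62.5° Ω.
Step 4 — Source phasor: V = 29.2∠-124.5° V = -16.54 - j24.06 V.
Step 5 — Current: I = V / Z = 0.007912 - j0.01486 A = 0.01683∠-62.0° A.
Step 6 — Complex power: S = V·I* = 0.2267 - j0.4361 VA.
Step 7 — Real power: P = Re(S) = 0.2267 W.
Step 8 — Reactive power: Q = Im(S) = -0.4361 VAR.
Step 9 — Apparent power: |S| = 0.4915 VA.
Step 10 — Power factor: PF = P/|S| = 0.4612 (leading).

(a) P = 0.2267 W  (b) Q = -0.4361 VAR  (c) S = 0.4915 VA  (d) PF = 0.4612 (leading)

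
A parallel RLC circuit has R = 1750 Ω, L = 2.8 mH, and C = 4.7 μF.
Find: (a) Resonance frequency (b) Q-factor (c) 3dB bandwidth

Step 1 — Resonance: ω₀ = 1/√(LC) = 1/√(0.0028·4.7e-06) = 8717 rad/s.
Step 2 — f₀ = ω₀/(2π) = 1387 Hz.
Step 3 — Parallel Q: Q = R/(ω₀L) = 1750/(8717·0.0028) = 71.7.
Step 4 — Bandwidth: Δω = ω₀/Q = 121.6 rad/s; BW = Δω/(2π) = 19.35 Hz.

(a) f₀ = 1387 Hz  (b) Q = 71.7  (c) BW = 19.35 Hz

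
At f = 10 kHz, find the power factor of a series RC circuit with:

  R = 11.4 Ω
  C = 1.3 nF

Step 1 — Angular frequency: ω = 2π·f = 2π·1e+04 = 6.283e+04 rad/s.
Step 2 — Component impedances:
  R: Z = R = 11.4 Ω
  C: Z = 1/(jωC) = -j/(ω·C) = 0 - j1.224e+04 Ω
Step 3 — Series combination: Z_total = R + C = 11.4 - j1.224e+04 Ω = 1.224e+04∠-89.9° Ω.
Step 4 — Power factor: PF = cos(φ) = Re(Z)/|Z| = 11.4/12242.7 = 0.0009312.
Step 5 — Type: Im(Z) = -1.224e+04 ⇒ leading (phase φ = -89.9°).

PF = 0.0009312 (leading, φ = -89.9°)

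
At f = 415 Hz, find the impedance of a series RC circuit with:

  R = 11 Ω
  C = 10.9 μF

Step 1 — Angular frequency: ω = 2π·f = 2π·415 = 2608 rad/s.
Step 2 — Component impedances:
  R: Z = R = 11 Ω
  C: Z = 1/(jωC) = -j/(ω·C) = 0 - j35.18 Ω
Step 3 — Series combination: Z_total = R + C = 11 - j35.18 Ω = 36.86∠-72.6° Ω.

Z = 11 - j35.18 Ω = 36.86∠-72.6° Ω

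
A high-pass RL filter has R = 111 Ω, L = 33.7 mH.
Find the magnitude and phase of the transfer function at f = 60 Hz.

Step 1 — Angular frequency: ω = 2π·60 = 377 rad/s.
Step 2 — Transfer function: H(jω) = jωL/(R + jωL).
Step 3 — Numerator jωL = j·12.7; denominator R + jωL = 111 + j12.7.
Step 4 — H = 0.01293 + j0.113.
Step 5 — Magnitude: |H| = 0.1137 (-18.9 dB); phase: φ = 83.5°.

|H| = 0.1137 (-18.9 dB), φ = 83.5°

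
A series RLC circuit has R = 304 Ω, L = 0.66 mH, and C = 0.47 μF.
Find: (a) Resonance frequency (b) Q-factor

Step 1 — Resonance condition Im(Z)=0 gives ω₀ = 1/√(LC).
Step 2 — ω₀ = 1/√(0.00066·4.7e-07) = 5.678e+04 rad/s.
Step 3 — f₀ = ω₀/(2π) = 9036 Hz.
Step 4 — Series Q: Q = ω₀L/R = 5.678e+04·0.00066/304 = 0.1233.

(a) f₀ = 9036 Hz  (b) Q = 0.1233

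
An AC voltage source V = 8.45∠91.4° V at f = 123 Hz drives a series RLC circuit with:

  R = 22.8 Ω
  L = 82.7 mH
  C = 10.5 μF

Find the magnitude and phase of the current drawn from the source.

Step 1 — Angular frequency: ω = 2π·f = 2π·123 = 772.8 rad/s.
Step 2 — Component impedances:
  R: Z = R = 22.8 Ω
  L: Z = jωL = j·772.8·0.0827 = 0 + j63.91 Ω
  C: Z = 1/(jωC) = -j/(ω·C) = 0 - j123.2 Ω
Step 3 — Series combination: Z_total = R + L + C = 22.8 - j59.32 Ω = 63.55∠-69.0° Ω.
Step 4 — Source phasor: V = 8.45∠91.4° V = -0.2065 + j8.447 V.
Step 5 — Ohm's law: I = V / Z_total = (-0.2065 + j8.447) / (22.8 - j59.32) = -0.1252 + j0.04466 A.
Step 6 — Convert to polar: |I| = 0.133 A, ∠I = 160.4°.

I = 0.133∠160.4° A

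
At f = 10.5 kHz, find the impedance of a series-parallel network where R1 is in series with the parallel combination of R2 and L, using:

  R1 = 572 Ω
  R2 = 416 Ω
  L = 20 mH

Step 1 — Angular frequency: ω = 2π·f = 2π·1.05e+04 = 6.597e+04 rad/s.
Step 2 — Component impedances:
  R1: Z = R = 572 Ω
  R2: Z = R = 416 Ω
  L: Z = jωL = j·6.597e+04·0.02 = 0 + j1319 Ω
Step 3 — Parallel branch: R2 || L = 1/(1/R2 + 1/L) = 378.4 + j119.3 Ω.
Step 4 — Series with R1: Z_total = R1 + (R2 || L) = 950.4 + j119.3 Ω = 957.8∠7.2° Ω.

Z = 950.4 + j119.3 Ω = 957.8∠7.2° Ω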